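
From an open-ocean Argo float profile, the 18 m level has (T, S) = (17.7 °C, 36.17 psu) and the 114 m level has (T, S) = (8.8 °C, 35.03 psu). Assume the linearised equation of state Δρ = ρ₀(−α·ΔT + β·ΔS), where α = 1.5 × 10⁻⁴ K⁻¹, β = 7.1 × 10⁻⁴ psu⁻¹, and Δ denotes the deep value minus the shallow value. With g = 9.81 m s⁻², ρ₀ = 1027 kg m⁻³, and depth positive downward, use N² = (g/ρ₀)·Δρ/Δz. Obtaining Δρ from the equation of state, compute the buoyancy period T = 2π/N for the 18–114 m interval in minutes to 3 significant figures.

ΔT = -8.9 K, ΔS = -1.14 psu (deep − shallow).
Δρ/ρ₀ = −αΔT + βΔS = 1.335 × 10⁻³ − 8.094 × 10⁻⁴ = 5.256 × 10⁻⁴, so Δρ ≈ 0.5398 kg m⁻³.
N² = (g/ρ₀)·Δρ/Δz = g·(Δρ/ρ₀)/Δz = 9.81 × 5.256 × 10⁻⁴ / 96 = 5.3710 × 10⁻⁵ s⁻².
N = √(5.3710 × 10⁻⁵) = 7.3287 × 10⁻³ rad s⁻¹ → T = 2π/N = 857.34 s = 14.289 min ≈ 14.3 min.

14.3 min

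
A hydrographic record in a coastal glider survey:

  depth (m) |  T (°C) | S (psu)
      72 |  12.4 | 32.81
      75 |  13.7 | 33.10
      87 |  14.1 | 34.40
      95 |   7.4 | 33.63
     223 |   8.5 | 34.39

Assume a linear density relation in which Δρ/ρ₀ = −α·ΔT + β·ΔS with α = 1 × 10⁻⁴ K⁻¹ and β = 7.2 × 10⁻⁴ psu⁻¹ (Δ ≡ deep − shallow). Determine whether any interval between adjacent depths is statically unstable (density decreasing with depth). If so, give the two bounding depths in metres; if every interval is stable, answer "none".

Evaluate Δρ/ρ₀ = −αΔT + βΔS across each adjacent pair:
  72–75 m: −αΔT+βΔS = −(1 × 10⁻⁴)(+1.3)+(7.2 × 10⁻⁴)(+0.29) = 7.9 × 10⁻⁵ → stable
  75–87 m: −αΔT+βΔS = −(1 × 10⁻⁴)(+0.4)+(7.2 × 10⁻⁴)(+1.30) = 9.0 × 10⁻⁴ → stable
  87–95 m: −αΔT+βΔS = −(1 × 10⁻⁴)(-6.7)+(7.2 × 10⁻⁴)(-0.77) = 1.2 × 10⁻⁴ → stable
  95–223 m: −αΔT+βΔS = −(1 × 10⁻⁴)(+1.1)+(7.2 × 10⁻⁴)(+0.76) = 4.4 × 10⁻⁴ → stable
Every interval has Δρ > 0: the column is stably stratified throughout.

none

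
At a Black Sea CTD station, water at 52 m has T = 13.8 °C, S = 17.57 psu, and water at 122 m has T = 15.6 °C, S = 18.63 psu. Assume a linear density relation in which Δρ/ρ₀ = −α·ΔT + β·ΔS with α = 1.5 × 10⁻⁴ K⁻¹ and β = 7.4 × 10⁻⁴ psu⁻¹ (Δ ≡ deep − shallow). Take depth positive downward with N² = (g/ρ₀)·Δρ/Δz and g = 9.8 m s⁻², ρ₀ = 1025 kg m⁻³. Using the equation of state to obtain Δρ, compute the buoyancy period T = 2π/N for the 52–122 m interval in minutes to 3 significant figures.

12.3 min

ΔT = +1.8 K, ΔS = +1.06 psu (deep − shallow).
Δρ/ρ₀ = −αΔT + βΔS = -2.70 × 10⁻⁴ + 7.844 × 10⁻⁴ = 5.144 × 10⁻⁴, so Δρ ≈ 0.5273 kg m⁻³.
N² = (g/ρ₀)·Δρ/Δz = g·(Δρ/ρ₀)/Δz = 9.8 × 5.144 × 10⁻⁴ / 70 = 7.2016 × 10⁻⁵ s⁻².
N = √(7.2016 × 10⁻⁵) = 8.4862 × 10⁻³ rad s⁻¹ → T = 2π/N = 740.40 s = 12.340 min ≈ 12.3 min.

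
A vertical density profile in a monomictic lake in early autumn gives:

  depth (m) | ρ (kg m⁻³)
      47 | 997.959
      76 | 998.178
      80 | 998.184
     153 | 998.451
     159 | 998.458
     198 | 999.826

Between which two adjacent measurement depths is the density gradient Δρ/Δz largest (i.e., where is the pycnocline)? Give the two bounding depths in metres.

Compute the density gradient over each adjacent pair:
  47–76 m: Δρ/Δz = 0.219/29 = 7.6 × 10⁻³ kg m⁻⁴
  76–80 m: Δρ/Δz = 0.006/4 = 1.5 × 10⁻³ kg m⁻⁴
  80–153 m: Δρ/Δz = 0.267/73 = 3.7 × 10⁻³ kg m⁻⁴
  153–159 m: Δρ/Δz = 0.007/6 = 1.2 × 10⁻³ kg m⁻⁴
  159–198 m: Δρ/Δz = 1.368/39 = 0.035 kg m⁻⁴
The largest gradient is in the 159–198 m interval — the pycnocline.

159–198 m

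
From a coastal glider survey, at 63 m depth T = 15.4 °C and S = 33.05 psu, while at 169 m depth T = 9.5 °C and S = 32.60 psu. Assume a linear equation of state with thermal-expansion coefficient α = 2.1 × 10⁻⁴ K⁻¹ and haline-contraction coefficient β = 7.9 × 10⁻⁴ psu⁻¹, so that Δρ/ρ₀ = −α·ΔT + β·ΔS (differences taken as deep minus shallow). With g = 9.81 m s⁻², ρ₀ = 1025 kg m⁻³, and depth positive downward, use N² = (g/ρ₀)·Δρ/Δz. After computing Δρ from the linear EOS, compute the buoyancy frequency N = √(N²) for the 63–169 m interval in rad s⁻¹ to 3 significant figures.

ΔT = -5.9 K, ΔS = -0.45 psu (deep − shallow).
Δρ/ρ₀ = −αΔT + βΔS = 1.239 × 10⁻³ − 3.555 × 10⁻⁴ = 8.835 × 10⁻⁴, so Δρ ≈ 0.9056 kg m⁻³.
N² = (g/ρ₀)·Δρ/Δz = g·(Δρ/ρ₀)/Δz = 9.81 × 8.835 × 10⁻⁴ / 106 = 8.1765 × 10⁻⁵ s⁻².
N = √(8.1765 × 10⁻⁵) = 9.0424 × 10⁻³ rad s⁻¹ ≈ 9.04 × 10⁻³ rad s⁻¹.

9.04 × 10⁻³ rad s⁻¹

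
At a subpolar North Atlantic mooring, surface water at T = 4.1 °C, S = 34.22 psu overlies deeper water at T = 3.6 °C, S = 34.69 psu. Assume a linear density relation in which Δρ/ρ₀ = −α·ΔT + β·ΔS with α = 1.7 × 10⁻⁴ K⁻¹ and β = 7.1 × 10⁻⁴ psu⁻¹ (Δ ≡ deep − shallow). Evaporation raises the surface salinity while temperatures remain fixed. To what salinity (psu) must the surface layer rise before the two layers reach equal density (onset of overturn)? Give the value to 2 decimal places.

Neutral buoyancy requires −α(T_deep − T_surf) + β(S_deep − S_surf′) = 0.
S_surf′ = S_deep − (α/β)·ΔT = 34.69 − (1.7 × 10⁻⁴/7.1 × 10⁻⁴)·(-0.5) = 34.8097 psu.
Increase required: 34.8097 − 34.22 = 0.5897 psu.

34.81 psu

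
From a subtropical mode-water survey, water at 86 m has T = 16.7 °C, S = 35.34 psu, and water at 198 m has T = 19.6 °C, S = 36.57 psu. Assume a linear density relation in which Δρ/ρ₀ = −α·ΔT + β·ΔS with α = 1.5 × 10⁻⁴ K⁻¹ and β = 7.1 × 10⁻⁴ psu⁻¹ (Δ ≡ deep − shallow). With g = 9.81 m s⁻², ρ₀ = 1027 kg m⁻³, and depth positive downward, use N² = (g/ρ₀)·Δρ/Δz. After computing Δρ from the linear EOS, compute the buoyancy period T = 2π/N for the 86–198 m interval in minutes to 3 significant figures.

16.9 min

ΔT = +2.9 K, ΔS = +1.23 psu (deep − shallow).
Δρ/ρ₀ = −αΔT + βΔS = -4.35 × 10⁻⁴ + 8.733 × 10⁻⁴ = 4.383 × 10⁻⁴, so Δρ ≈ 0.4501 kg m⁻³.
N² = (g/ρ₀)·Δρ/Δz = g·(Δρ/ρ₀)/Δz = 9.81 × 4.383 × 10⁻⁴ / 112 = 3.8390 × 10⁻⁵ s⁻².
N = √(3.8390 × 10⁻⁵) = 6.1960 × 10⁻³ rad s⁻¹ → T = 2π/N = 1.0141 × 10³ s = 16.902 min ≈ 16.9 min.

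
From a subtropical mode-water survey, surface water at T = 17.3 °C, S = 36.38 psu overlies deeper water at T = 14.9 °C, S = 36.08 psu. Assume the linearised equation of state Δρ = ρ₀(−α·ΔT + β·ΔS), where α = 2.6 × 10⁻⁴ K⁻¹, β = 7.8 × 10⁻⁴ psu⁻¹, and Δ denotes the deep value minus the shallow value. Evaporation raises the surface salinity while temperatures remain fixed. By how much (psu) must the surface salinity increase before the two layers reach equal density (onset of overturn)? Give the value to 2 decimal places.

Neutral buoyancy requires −α(T_deep − T_surf) + β(S_deep − S_surf′) = 0.
S_surf′ = S_deep − (α/β)·ΔT = 36.08 − (2.6 × 10⁻⁴/7.8 × 10⁻⁴)·(-2.4) = 36.8800 psu.
Increase required: 36.8800 − 36.38 = 0.5000 psu.

0.50 psu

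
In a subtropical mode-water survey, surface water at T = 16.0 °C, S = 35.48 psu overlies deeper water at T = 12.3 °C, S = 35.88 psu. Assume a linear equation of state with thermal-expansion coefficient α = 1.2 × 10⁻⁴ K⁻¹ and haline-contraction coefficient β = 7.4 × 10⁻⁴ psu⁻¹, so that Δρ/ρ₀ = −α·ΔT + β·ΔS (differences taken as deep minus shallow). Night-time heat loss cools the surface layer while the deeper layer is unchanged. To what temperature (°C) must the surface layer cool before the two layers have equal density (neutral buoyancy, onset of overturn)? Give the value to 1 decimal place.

Neutral buoyancy requires Δρ = 0, i.e. −α(T_deep − T_surf′) + β(S_deep − S_surf) = 0.
T_surf′ = T_deep − (β/α)·ΔS = 12.3 − (7.4 × 10⁻⁴/1.2 × 10⁻⁴)·(+0.40) = 9.833 °C.
Cooling required: 16.0 − (9.833) = 6.167 °C.

9.8 °C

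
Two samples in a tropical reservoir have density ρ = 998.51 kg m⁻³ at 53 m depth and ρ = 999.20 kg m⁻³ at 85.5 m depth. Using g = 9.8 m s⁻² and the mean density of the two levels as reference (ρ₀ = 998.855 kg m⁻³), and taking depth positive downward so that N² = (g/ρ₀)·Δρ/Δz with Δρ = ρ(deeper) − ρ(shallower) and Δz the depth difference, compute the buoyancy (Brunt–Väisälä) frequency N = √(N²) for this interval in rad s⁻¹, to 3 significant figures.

Δρ = 999.20 − 998.51 = 0.69 kg m⁻³ over Δz = 85.5 − 53 = 32.5 m.
N² = (9.8/998.855) × (0.69/32.5) = 2.0830 × 10⁻⁴ s⁻².
N = √(2.0830 × 10⁻⁴) = 0.014433 rad s⁻¹ ≈ 0.0144 rad s⁻¹.

0.0144 rad s⁻¹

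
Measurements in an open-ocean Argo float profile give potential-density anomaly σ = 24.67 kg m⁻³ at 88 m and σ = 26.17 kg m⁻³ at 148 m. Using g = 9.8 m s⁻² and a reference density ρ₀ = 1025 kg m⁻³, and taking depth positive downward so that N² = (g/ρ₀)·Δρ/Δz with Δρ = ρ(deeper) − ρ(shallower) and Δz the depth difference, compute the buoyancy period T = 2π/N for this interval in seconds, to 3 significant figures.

406 s

Δρ = 1026.17 − 1024.67 = 1.50 kg m⁻³ over Δz = 148 − 88 = 60 m.
N² = (9.8/1025) × (1.50/60) = 2.3902 × 10⁻⁴ s⁻².
N = √(2.3902 × 10⁻⁴) = 0.015460 rad s⁻¹, so T = 2π/N = 406.42 s ≈ 406 s.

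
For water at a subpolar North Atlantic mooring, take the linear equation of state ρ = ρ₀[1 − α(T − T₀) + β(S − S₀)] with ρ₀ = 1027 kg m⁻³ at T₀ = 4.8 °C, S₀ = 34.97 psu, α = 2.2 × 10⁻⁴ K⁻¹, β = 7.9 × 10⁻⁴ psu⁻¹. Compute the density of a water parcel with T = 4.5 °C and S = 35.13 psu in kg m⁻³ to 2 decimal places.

1027.20 kg m⁻³

T − T₀ = -0.3 K, S − S₀ = +0.16 psu.
Bracket = 1 − α·(-0.3) + β·(+0.16) = 1 + (1.924 × 10⁻⁴) = 1.0001924.
ρ = 1027 × 1.0001924 = 1027.20 kg m⁻³.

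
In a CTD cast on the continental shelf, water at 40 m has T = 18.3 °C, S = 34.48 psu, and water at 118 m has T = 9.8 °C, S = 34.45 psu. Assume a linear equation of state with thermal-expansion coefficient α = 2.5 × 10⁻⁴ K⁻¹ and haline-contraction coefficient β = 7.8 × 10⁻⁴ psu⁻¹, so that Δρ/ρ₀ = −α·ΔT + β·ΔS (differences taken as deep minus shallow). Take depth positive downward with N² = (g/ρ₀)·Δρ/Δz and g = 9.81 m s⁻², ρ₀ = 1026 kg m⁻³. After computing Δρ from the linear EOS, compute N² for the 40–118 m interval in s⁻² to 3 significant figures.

2.64 × 10⁻⁴ s⁻²

ΔT = -8.5 K, ΔS = -0.03 psu (deep − shallow).
Δρ/ρ₀ = −αΔT + βΔS = 2.125 × 10⁻³ − 2.34 × 10⁻⁵ = 2.1016 × 10⁻³, so Δρ ≈ 2.156 kg m⁻³.
N² = (g/ρ₀)·Δρ/Δz = g·(Δρ/ρ₀)/Δz = 9.81 × 2.1016 × 10⁻³ / 78 = 2.6432 × 10⁻⁴ s⁻² ≈ 2.64 × 10⁻⁴ s⁻².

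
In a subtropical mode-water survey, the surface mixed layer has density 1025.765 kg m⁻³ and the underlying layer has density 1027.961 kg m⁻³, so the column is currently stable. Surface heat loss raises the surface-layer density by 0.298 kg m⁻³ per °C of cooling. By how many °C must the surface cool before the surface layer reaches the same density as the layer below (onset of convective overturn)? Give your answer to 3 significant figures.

Density deficit of the surface layer: 1027.961 − 1025.765 = 2.196 kg m⁻³.
Required change = 2.196 / 0.298 = 7.37 °C.

7.37 °C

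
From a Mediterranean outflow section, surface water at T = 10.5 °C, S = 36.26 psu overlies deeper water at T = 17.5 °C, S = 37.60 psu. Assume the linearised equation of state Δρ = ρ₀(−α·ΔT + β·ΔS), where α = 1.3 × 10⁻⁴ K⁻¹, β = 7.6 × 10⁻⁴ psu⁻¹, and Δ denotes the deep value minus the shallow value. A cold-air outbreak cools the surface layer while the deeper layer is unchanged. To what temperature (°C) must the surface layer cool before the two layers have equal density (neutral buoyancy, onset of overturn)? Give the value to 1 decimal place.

Neutral buoyancy requires Δρ = 0, i.e. −α(T_deep − T_surf′) + β(S_deep − S_surf) = 0.
T_surf′ = T_deep − (β/α)·ΔS = 17.5 − (7.6 × 10⁻⁴/1.3 × 10⁻⁴)·(+1.34) = 9.666 °C.
Cooling required: 10.5 − (9.666) = 0.834 °C.

9.7 °C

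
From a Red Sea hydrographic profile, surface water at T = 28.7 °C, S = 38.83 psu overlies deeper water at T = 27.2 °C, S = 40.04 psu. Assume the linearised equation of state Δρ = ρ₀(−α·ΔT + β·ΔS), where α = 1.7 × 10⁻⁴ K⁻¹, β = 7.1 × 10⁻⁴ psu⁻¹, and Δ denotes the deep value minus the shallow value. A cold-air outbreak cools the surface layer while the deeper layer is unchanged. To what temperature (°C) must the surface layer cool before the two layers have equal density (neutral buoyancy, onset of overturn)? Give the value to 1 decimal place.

22.1 °C

Neutral buoyancy requires Δρ = 0, i.e. −α(T_deep − T_surf′) + β(S_deep − S_surf) = 0.
T_surf′ = T_deep − (β/α)·ΔS = 27.2 − (7.1 × 10⁻⁴/1.7 × 10⁻⁴)·(+1.21) = 22.146 °C.
Cooling required: 28.7 − (22.146) = 6.554 °C.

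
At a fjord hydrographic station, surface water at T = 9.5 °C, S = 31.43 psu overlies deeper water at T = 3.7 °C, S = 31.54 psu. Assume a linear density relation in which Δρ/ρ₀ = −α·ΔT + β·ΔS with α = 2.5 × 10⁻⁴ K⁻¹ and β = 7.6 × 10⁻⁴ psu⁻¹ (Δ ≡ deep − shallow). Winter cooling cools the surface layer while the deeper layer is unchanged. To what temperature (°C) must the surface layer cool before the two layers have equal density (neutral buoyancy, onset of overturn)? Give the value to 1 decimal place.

3.4 °C

Neutral buoyancy requires Δρ = 0, i.e. −α(T_deep − T_surf′) + β(S_deep − S_surf) = 0.
T_surf′ = T_deep − (β/α)·ΔS = 3.7 − (7.6 × 10⁻⁴/2.5 × 10⁻⁴)·(+0.11) = 3.366 °C.
Cooling required: 9.5 − (3.366) = 6.134 °C.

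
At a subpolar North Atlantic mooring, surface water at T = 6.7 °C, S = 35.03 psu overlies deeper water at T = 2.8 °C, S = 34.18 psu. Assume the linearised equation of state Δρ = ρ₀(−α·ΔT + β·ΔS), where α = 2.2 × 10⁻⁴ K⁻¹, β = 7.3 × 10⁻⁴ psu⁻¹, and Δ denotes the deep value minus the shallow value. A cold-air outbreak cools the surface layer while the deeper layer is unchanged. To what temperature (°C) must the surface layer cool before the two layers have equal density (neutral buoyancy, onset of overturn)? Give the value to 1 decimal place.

5.6 °C

Neutral buoyancy requires Δρ = 0, i.e. −α(T_deep − T_surf′) + β(S_deep − S_surf) = 0.
T_surf′ = T_deep − (β/α)·ΔS = 2.8 − (7.3 × 10⁻⁴/2.2 × 10⁻⁴)·(-0.85) = 5.620 °C.
Cooling required: 6.7 − (5.620) = 1.080 °C.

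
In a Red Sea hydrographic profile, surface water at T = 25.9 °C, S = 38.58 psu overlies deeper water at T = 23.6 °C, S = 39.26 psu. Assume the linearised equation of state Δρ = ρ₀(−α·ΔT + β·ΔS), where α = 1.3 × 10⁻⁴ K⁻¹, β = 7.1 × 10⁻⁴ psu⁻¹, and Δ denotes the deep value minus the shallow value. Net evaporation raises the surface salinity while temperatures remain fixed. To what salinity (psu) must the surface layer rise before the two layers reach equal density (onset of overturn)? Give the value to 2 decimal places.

39.68 psu

Neutral buoyancy requires −α(T_deep − T_surf) + β(S_deep − S_surf′) = 0.
S_surf′ = S_deep − (α/β)·ΔT = 39.26 − (1.3 × 10⁻⁴/7.1 × 10⁻⁴)·(-2.3) = 39.6811 psu.
Increase required: 39.6811 − 38.58 = 1.1011 psu.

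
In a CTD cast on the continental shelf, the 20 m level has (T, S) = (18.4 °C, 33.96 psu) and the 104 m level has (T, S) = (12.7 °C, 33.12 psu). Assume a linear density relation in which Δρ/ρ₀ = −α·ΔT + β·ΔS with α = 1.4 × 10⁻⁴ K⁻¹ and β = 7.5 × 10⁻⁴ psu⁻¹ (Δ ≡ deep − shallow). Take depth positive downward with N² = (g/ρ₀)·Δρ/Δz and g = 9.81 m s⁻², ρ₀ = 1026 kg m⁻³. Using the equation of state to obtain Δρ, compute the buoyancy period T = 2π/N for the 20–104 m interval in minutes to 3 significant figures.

ΔT = -5.7 K, ΔS = -0.84 psu (deep − shallow).
Δρ/ρ₀ = −αΔT + βΔS = 7.98 × 10⁻⁴ − 6.30 × 10⁻⁴ = 1.68 × 10⁻⁴, so Δρ ≈ 0.1724 kg m⁻³.
N² = (g/ρ₀)·Δρ/Δz = g·(Δρ/ρ₀)/Δz = 9.81 × 1.68 × 10⁻⁴ / 84 = 1.9620 × 10⁻⁵ s⁻².
N = √(1.9620 × 10⁻⁵) = 4.4294 × 10⁻³ rad s⁻¹ → T = 2π/N = 1.4185 × 10³ s = 23.642 min ≈ 23.6 min.

23.6 min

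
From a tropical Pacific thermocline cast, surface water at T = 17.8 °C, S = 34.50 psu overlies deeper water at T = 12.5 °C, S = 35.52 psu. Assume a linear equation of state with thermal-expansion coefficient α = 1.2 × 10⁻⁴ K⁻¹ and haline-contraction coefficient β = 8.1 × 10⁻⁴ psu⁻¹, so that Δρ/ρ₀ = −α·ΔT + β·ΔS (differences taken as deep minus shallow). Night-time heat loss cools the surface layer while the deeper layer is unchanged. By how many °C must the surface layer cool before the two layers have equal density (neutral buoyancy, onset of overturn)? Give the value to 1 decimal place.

12.2 °C

Neutral buoyancy requires Δρ = 0, i.e. −α(T_deep − T_surf′) + β(S_deep − S_surf) = 0.
T_surf′ = T_deep − (β/α)·ΔS = 12.5 − (8.1 × 10⁻⁴/1.2 × 10⁻⁴)·(+1.02) = 5.615 °C.
Cooling required: 17.8 − (5.615) = 12.185 °C.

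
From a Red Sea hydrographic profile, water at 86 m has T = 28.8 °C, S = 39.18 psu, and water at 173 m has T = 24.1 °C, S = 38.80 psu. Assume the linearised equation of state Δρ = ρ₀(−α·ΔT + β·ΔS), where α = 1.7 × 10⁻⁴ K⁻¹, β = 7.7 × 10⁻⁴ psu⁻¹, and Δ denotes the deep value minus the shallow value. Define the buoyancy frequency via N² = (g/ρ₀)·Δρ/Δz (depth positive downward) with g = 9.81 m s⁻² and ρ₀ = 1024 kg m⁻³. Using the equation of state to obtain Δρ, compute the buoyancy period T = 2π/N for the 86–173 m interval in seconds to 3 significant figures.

831 s

ΔT = -4.7 K, ΔS = -0.38 psu (deep − shallow).
Δρ/ρ₀ = −αΔT + βΔS = 7.99 × 10⁻⁴ − 2.926 × 10⁻⁴ = 5.064 × 10⁻⁴, so Δρ ≈ 0.5186 kg m⁻³.
N² = (g/ρ₀)·Δρ/Δz = g·(Δρ/ρ₀)/Δz = 9.81 × 5.064 × 10⁻⁴ / 87 = 5.7101 × 10⁻⁵ s⁻².
N = √(5.7101 × 10⁻⁵) = 7.5565 × 10⁻³ rad s⁻¹ → T = 2π/N = 831.49 s ≈ 831 s.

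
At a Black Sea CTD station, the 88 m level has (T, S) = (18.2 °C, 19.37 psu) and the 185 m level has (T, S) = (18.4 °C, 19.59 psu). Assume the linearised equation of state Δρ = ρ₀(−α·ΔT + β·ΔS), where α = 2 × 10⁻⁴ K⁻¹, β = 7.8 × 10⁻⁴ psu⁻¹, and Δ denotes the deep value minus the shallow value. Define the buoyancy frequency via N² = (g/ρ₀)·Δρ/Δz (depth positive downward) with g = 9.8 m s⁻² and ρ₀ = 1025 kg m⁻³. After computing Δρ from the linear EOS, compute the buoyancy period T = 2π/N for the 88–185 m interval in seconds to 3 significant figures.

ΔT = +0.2 K, ΔS = +0.22 psu (deep − shallow).
Δρ/ρ₀ = −αΔT + βΔS = -4.00 × 10⁻⁵ + 1.716 × 10⁻⁴ = 1.316 × 10⁻⁴, so Δρ ≈ 0.1349 kg m⁻³.
N² = (g/ρ₀)·Δρ/Δz = g·(Δρ/ρ₀)/Δz = 9.8 × 1.316 × 10⁻⁴ / 97 = 1.3296 × 10⁻⁵ s⁻².
N = √(1.3296 × 10⁻⁵) = 3.6464 × 10⁻³ rad s⁻¹ → T = 2π/N = 1.7231 × 10³ s ≈ 1.72 × 10³ s.

1.72 × 10³ s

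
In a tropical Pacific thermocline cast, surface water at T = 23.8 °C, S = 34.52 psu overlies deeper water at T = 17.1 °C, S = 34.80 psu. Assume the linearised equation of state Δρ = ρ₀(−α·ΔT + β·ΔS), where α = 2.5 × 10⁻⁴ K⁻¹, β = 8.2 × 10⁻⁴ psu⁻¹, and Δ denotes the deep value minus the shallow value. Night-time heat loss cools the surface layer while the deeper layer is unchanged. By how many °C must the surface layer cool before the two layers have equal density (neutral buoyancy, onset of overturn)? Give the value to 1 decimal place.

Neutral buoyancy requires Δρ = 0, i.e. −α(T_deep − T_surf′) + β(S_deep − S_surf) = 0.
T_surf′ = T_deep − (β/α)·ΔS = 17.1 − (8.2 × 10⁻⁴/2.5 × 10⁻⁴)·(+0.28) = 16.182 °C.
Cooling required: 23.8 − (16.182) = 7.618 °C.

7.6 °C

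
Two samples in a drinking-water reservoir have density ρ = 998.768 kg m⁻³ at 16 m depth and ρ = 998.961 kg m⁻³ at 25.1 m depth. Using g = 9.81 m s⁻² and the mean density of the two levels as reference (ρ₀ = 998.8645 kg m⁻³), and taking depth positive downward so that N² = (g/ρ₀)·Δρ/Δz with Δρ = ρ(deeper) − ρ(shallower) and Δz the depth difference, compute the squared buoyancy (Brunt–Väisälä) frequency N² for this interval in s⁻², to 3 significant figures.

Δρ = 998.961 − 998.768 = 0.193 kg m⁻³ over Δz = 25.1 − 16 = 9.1 m.
N² = (9.81/998.8645) × (0.193/9.1) = 2.0829 × 10⁻⁴ s⁻² ≈ 2.08 × 10⁻⁴ s⁻².

2.08 × 10⁻⁴ s⁻²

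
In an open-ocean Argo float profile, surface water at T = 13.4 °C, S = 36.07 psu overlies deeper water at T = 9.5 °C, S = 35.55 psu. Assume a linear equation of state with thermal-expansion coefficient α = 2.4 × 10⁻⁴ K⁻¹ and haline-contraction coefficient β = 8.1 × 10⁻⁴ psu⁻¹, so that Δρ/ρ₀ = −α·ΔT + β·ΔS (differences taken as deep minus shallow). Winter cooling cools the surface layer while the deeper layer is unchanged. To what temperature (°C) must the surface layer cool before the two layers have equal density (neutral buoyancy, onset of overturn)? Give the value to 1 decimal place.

Neutral buoyancy requires Δρ = 0, i.e. −α(T_deep − T_surf′) + β(S_deep − S_surf) = 0.
T_surf′ = T_deep − (β/α)·ΔS = 9.5 − (8.1 × 10⁻⁴/2.4 × 10⁻⁴)·(-0.52) = 11.255 °C.
Cooling required: 13.4 − (11.255) = 2.145 °C.

11.3 °C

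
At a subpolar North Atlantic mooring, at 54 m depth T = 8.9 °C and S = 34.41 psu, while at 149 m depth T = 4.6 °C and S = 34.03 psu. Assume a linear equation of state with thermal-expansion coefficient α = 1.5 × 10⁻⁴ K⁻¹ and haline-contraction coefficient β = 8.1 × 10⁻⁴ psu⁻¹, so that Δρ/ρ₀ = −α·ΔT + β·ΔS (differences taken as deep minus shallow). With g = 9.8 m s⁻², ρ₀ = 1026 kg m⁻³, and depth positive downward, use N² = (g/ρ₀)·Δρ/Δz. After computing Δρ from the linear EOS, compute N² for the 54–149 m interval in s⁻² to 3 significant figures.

ΔT = -4.3 K, ΔS = -0.38 psu (deep − shallow).
Δρ/ρ₀ = −αΔT + βΔS = 6.45 × 10⁻⁴ − 3.078 × 10⁻⁴ = 3.372 × 10⁻⁴, so Δρ ≈ 0.3460 kg m⁻³.
N² = (g/ρ₀)·Δρ/Δz = g·(Δρ/ρ₀)/Δz = 9.8 × 3.372 × 10⁻⁴ / 95 = 3.4785 × 10⁻⁵ s⁻² ≈ 3.48 × 10⁻⁵ s⁻².

3.48 × 10⁻⁵ s⁻²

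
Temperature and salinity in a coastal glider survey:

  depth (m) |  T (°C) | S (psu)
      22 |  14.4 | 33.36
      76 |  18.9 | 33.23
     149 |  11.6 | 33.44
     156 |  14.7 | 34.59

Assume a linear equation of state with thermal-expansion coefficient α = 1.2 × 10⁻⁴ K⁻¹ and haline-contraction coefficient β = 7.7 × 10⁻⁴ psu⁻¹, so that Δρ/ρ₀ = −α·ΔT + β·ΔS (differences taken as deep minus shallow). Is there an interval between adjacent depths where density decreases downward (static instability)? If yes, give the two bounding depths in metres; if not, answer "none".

Evaluate Δρ/ρ₀ = −αΔT + βΔS across each adjacent pair:
  22–76 m: −αΔT+βΔS = −(1.2 × 10⁻⁴)(+4.5)+(7.7 × 10⁻⁴)(-0.13) = -6.4 × 10⁻⁴ → UNSTABLE
  76–149 m: −αΔT+βΔS = −(1.2 × 10⁻⁴)(-7.3)+(7.7 × 10⁻⁴)(+0.21) = 1.0 × 10⁻³ → stable
  149–156 m: −αΔT+βΔS = −(1.2 × 10⁻⁴)(+3.1)+(7.7 × 10⁻⁴)(+1.15) = 5.1 × 10⁻⁴ → stable
The 22–76 m interval has Δρ < 0: lighter water underlies denser water.

22–76 m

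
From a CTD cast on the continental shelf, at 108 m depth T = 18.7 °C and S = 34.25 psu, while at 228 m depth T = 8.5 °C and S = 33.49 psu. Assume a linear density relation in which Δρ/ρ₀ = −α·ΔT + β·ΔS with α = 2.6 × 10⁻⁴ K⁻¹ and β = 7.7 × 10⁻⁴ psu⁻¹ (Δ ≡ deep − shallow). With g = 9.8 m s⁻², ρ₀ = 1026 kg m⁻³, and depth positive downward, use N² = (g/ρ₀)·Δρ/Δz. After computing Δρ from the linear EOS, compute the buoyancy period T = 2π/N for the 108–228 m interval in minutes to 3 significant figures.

8.06 min

ΔT = -10.2 K, ΔS = -0.76 psu (deep − shallow).
Δρ/ρ₀ = −αΔT + βΔS = 2.652 × 10⁻³ − 5.852 × 10⁻⁴ = 2.0668 × 10⁻³, so Δρ ≈ 2.121 kg m⁻³.
N² = (g/ρ₀)·Δρ/Δz = g·(Δρ/ρ₀)/Δz = 9.8 × 2.0668 × 10⁻³ / 120 = 1.6879 × 10⁻⁴ s⁻².
N = √(1.6879 × 10⁻⁴) = 0.012992 rad s⁻¹ → T = 2π/N = 483.62 s = 8.0603 min ≈ 8.06 min.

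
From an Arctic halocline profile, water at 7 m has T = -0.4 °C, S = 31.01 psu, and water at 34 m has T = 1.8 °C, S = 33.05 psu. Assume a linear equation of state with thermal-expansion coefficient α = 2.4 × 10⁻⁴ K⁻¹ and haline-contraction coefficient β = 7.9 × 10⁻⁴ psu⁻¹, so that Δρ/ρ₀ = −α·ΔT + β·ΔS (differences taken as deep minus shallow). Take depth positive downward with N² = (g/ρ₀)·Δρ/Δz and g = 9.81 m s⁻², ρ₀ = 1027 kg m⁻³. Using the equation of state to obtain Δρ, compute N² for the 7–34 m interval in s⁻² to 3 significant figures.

ΔT = +2.2 K, ΔS = +2.04 psu (deep − shallow).
Δρ/ρ₀ = −αΔT + βΔS = -5.28 × 10⁻⁴ + 1.6116 × 10⁻³ = 1.0836 × 10⁻³, so Δρ ≈ 1.113 kg m⁻³.
N² = (g/ρ₀)·Δρ/Δz = g·(Δρ/ρ₀)/Δz = 9.81 × 1.0836 × 10⁻³ / 27 = 3.9371 × 10⁻⁴ s⁻² ≈ 3.94 × 10⁻⁴ s⁻².

3.94 × 10⁻⁴ s⁻²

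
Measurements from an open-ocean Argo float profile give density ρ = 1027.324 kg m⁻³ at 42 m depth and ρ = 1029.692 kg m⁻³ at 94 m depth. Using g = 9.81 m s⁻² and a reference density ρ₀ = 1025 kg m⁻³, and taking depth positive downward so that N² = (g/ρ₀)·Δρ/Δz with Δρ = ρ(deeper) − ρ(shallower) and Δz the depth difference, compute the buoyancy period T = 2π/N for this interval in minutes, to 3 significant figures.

5.02 min

Δρ = 1029.692 − 1027.324 = 2.368 kg m⁻³ over Δz = 94 − 42 = 52 m.
N² = (9.81/1025) × (2.368/52) = 4.3584 × 10⁻⁴ s⁻².
N = √(4.3584 × 10⁻⁴) = 0.020877 rad s⁻¹, so T = 2π/N = 300.96 s = 5.0160 min ≈ 5.02 min.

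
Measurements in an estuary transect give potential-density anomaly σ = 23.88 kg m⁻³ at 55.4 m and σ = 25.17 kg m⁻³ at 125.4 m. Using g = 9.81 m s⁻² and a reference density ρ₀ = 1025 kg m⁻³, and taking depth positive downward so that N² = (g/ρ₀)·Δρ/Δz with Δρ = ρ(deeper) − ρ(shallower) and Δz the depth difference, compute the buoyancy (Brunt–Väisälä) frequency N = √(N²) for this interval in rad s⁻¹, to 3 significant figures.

0.0133 rad s⁻¹

Δρ = 1025.17 − 1023.88 = 1.29 kg m⁻³ over Δz = 125.4 − 55.4 = 70 m.
N² = (9.81/1025) × (1.29/70) = 1.7637 × 10⁻⁴ s⁻².
N = √(1.7637 × 10⁻⁴) = 0.013280 rad s⁻¹ ≈ 0.0133 rad s⁻¹.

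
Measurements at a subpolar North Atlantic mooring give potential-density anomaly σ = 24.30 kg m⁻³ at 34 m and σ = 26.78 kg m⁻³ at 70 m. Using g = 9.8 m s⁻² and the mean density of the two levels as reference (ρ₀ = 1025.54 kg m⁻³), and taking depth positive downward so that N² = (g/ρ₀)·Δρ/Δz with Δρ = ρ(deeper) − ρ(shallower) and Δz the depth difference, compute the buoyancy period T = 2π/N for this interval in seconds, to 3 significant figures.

245 s

Δρ = 1026.78 − 1024.30 = 2.48 kg m⁻³ over Δz = 70 − 34 = 36 m.
N² = (9.8/1025.54) × (2.48/36) = 6.5830 × 10⁻⁴ s⁻².
N = √(6.5830 × 10⁻⁴) = 0.025657 rad s⁻¹, so T = 2π/N = 244.89 s ≈ 245 s.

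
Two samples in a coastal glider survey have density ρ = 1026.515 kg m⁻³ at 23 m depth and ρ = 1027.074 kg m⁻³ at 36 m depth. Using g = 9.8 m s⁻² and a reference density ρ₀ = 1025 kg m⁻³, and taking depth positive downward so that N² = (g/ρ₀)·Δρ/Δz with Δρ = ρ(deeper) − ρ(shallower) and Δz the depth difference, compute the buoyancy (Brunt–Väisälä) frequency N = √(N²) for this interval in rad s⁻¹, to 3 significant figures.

Δρ = 1027.074 − 1026.515 = 0.559 kg m⁻³ over Δz = 36 − 23 = 13 m.
N² = (9.8/1025) × (0.559/13) = 4.1112 × 10⁻⁴ s⁻².
N = √(4.1112 × 10⁻⁴) = 0.020276 rad s⁻¹ ≈ 0.0203 rad s⁻¹.

0.0203 rad s⁻¹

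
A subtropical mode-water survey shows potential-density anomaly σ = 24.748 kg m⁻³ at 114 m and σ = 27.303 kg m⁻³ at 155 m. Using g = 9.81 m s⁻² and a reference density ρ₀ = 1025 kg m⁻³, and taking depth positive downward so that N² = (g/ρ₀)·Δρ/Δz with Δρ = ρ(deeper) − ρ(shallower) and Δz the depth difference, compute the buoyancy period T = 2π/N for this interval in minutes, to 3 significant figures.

4.29 min

Δρ = 1027.303 − 1024.748 = 2.555 kg m⁻³ over Δz = 155 − 114 = 41 m.
N² = (9.81/1025) × (2.555/41) = 5.9642 × 10⁻⁴ s⁻².
N = √(5.9642 × 10⁻⁴) = 0.024422 rad s⁻¹, so T = 2π/N = 257.28 s = 4.2880 min ≈ 4.29 min.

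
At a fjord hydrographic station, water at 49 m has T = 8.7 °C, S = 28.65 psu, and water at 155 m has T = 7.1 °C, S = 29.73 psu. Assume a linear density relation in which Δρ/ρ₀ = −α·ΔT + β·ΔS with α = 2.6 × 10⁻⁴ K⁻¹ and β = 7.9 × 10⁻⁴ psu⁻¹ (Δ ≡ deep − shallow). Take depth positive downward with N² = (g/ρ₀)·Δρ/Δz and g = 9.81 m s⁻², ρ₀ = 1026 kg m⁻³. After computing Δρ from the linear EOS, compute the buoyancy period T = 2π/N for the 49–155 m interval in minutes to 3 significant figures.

9.66 min

ΔT = -1.6 K, ΔS = +1.08 psu (deep − shallow).
Δρ/ρ₀ = −αΔT + βΔS = 4.16 × 10⁻⁴ + 8.532 × 10⁻⁴ = 1.2692 × 10⁻³, so Δρ ≈ 1.302 kg m⁻³.
N² = (g/ρ₀)·Δρ/Δz = g·(Δρ/ρ₀)/Δz = 9.81 × 1.2692 × 10⁻³ / 106 = 1.1746 × 10⁻⁴ s⁻².
N = √(1.1746 × 10⁻⁴) = 0.010838 rad s⁻¹ → T = 2π/N = 579.74 s = 9.6623 min ≈ 9.66 min.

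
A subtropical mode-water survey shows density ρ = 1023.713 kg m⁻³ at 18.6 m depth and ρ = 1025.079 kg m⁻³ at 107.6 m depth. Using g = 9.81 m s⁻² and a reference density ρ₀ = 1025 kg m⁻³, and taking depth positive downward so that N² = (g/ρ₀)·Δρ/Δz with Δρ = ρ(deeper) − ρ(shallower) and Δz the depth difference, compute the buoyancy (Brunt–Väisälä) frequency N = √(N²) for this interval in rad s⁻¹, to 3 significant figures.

Δρ = 1025.079 − 1023.713 = 1.366 kg m⁻³ over Δz = 107.6 − 18.6 = 89 m.
N² = (9.81/1025) × (1.366/89) = 1.4689 × 10⁻⁴ s⁻².
N = √(1.4689 × 10⁻⁴) = 0.012120 rad s⁻¹ ≈ 0.0121 rad s⁻¹.
N² > 0, so the interval is statically stable.

0.0121 rad s⁻¹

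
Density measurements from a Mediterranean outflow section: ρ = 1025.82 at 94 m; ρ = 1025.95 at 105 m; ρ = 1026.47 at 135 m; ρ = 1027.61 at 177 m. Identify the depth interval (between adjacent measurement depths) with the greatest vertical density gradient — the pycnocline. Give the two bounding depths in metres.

135–177 m

Compute the density gradient over each adjacent pair:
  94–105 m: Δρ/Δz = 0.13/11 = 0.012 kg m⁻⁴
  105–135 m: Δρ/Δz = 0.52/30 = 0.017 kg m⁻⁴
  135–177 m: Δρ/Δz = 1.14/42 = 0.027 kg m⁻⁴
The largest gradient is in the 135–177 m interval — the pycnocline.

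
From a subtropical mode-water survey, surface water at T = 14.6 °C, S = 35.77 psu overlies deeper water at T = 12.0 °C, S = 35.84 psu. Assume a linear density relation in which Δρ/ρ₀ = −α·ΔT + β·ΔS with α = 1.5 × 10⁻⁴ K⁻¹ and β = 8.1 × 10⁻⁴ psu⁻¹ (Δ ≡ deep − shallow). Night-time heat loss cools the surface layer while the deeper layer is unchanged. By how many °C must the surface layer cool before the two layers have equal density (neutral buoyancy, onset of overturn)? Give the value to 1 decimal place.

Neutral buoyancy requires Δρ = 0, i.e. −α(T_deep − T_surf′) + β(S_deep − S_surf) = 0.
T_surf′ = T_deep − (β/α)·ΔS = 12.0 − (8.1 × 10⁻⁴/1.5 × 10⁻⁴)·(+0.07) = 11.622 °C.
Cooling required: 14.6 − (11.622) = 2.978 °C.

3.0 °C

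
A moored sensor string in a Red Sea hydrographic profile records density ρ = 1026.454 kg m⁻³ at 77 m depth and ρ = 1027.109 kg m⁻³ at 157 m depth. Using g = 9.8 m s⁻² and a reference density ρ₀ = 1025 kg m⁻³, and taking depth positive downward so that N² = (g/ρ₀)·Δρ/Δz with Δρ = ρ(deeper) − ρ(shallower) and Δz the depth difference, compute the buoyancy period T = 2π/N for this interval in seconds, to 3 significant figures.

Δρ = 1027.109 − 1026.454 = 0.655 kg m⁻³ over Δz = 157 − 77 = 80 m.
N² = (9.8/1025) × (0.655/80) = 7.8280 × 10⁻⁵ s⁻².
N = √(7.8280 × 10⁻⁵) = 8.8476 × 10⁻³ rad s⁻¹, so T = 2π/N = 710.16 s ≈ 710 s.

710 s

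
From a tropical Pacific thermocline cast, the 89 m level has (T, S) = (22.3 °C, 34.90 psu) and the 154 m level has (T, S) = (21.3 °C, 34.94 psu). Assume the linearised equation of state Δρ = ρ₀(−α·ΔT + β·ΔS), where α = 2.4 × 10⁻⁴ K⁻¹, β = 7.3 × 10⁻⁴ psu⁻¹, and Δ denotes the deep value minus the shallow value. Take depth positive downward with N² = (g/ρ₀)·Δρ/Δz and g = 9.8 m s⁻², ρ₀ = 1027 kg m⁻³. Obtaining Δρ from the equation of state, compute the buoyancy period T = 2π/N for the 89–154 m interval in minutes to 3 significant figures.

ΔT = -1.0 K, ΔS = +0.04 psu (deep − shallow).
Δρ/ρ₀ = −αΔT + βΔS = 2.40 × 10⁻⁴ + 2.92 × 10⁻⁵ = 2.692 × 10⁻⁴, so Δρ ≈ 0.2765 kg m⁻³.
N² = (g/ρ₀)·Δρ/Δz = g·(Δρ/ρ₀)/Δz = 9.8 × 2.692 × 10⁻⁴ / 65 = 4.0587 × 10⁻⁵ s⁻².
N = √(4.0587 × 10⁻⁵) = 6.3708 × 10⁻³ rad s⁻¹ → T = 2π/N = 986.25 s = 16.438 min ≈ 16.4 min.

16.4 min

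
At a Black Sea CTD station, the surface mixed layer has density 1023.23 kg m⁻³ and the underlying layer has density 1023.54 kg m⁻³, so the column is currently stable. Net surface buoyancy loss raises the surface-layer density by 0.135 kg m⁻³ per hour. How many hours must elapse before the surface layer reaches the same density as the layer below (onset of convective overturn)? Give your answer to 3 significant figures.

Density deficit of the surface layer: 1023.54 − 1023.23 = 0.31 kg m⁻³.
Required change = 0.31 / 0.135 = 2.30 hours.

2.30 hours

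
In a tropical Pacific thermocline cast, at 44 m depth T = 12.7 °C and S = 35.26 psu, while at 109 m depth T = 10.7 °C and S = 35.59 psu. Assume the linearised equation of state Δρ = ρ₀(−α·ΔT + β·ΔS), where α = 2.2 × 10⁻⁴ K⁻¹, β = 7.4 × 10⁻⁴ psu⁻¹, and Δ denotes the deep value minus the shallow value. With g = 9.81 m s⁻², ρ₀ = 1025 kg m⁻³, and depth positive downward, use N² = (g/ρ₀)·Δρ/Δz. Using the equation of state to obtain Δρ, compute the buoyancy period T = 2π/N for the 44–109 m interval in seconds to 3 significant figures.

618 s

ΔT = -2.0 K, ΔS = +0.33 psu (deep − shallow).
Δρ/ρ₀ = −αΔT + βΔS = 4.40 × 10⁻⁴ + 2.442 × 10⁻⁴ = 6.842 × 10⁻⁴, so Δρ ≈ 0.7013 kg m⁻³.
N² = (g/ρ₀)·Δρ/Δz = g·(Δρ/ρ₀)/Δz = 9.81 × 6.842 × 10⁻⁴ / 65 = 1.0326 × 10⁻⁴ s⁻².
N = √(1.0326 × 10⁻⁴) = 0.010162 rad s⁻¹ → T = 2π/N = 618.30 s ≈ 618 s.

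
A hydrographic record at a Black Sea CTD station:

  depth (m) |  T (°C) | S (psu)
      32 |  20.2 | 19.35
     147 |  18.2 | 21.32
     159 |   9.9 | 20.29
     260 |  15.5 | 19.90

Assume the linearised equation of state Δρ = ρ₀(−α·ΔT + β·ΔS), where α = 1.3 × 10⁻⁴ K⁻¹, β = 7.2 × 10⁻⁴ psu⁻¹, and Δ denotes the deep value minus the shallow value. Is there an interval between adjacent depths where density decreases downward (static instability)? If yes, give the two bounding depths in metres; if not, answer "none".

159–260 m

Evaluate Δρ/ρ₀ = −αΔT + βΔS across each adjacent pair:
  32–147 m: −αΔT+βΔS = −(1.3 × 10⁻⁴)(-2.0)+(7.2 × 10⁻⁴)(+1.97) = 1.7 × 10⁻³ → stable
  147–159 m: −αΔT+βΔS = −(1.3 × 10⁻⁴)(-8.3)+(7.2 × 10⁻⁴)(-1.03) = 3.4 × 10⁻⁴ → stable
  159–260 m: −αΔT+βΔS = −(1.3 × 10⁻⁴)(+5.6)+(7.2 × 10⁻⁴)(-0.39) = -1.0 × 10⁻³ → UNSTABLE
The 159–260 m interval has Δρ < 0: lighter water underlies denser water.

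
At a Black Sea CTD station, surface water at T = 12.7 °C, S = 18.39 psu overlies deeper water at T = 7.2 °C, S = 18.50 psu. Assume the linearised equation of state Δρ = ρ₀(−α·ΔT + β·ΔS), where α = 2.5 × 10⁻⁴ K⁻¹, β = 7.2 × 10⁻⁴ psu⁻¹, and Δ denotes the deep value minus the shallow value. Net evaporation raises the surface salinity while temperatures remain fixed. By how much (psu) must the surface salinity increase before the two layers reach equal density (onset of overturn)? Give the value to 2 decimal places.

2.02 psu

Neutral buoyancy requires −α(T_deep − T_surf) + β(S_deep − S_surf′) = 0.
S_surf′ = S_deep − (α/β)·ΔT = 18.50 − (2.5 × 10⁻⁴/7.2 × 10⁻⁴)·(-5.5) = 20.4097 psu.
Increase required: 20.4097 − 18.39 = 2.0197 psu.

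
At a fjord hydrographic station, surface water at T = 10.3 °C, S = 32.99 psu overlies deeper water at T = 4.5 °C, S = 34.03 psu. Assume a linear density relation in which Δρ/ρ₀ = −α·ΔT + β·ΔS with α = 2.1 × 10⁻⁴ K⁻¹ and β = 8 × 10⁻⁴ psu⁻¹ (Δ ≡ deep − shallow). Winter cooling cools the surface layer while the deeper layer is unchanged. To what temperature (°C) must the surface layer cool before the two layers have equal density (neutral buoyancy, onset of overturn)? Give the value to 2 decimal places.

0.54 °C

Neutral buoyancy requires Δρ = 0, i.e. −α(T_deep − T_surf′) + β(S_deep − S_surf) = 0.
T_surf′ = T_deep − (β/α)·ΔS = 4.5 − (8 × 10⁻⁴/2.1 × 10⁻⁴)·(+1.04) = 0.5381 °C.
Cooling required: 10.3 − (0.5381) = 9.7619 °C.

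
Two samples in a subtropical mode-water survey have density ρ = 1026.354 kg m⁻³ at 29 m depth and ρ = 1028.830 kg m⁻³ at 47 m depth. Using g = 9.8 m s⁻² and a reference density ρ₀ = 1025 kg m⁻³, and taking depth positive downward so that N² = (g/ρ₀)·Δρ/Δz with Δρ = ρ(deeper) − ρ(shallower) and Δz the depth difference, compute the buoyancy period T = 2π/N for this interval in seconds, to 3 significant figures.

173 s

Δρ = 1028.830 − 1026.354 = 2.476 kg m⁻³ over Δz = 47 − 29 = 18 m.
N² = (9.8/1025) × (2.476/18) = 1.3152 × 10⁻³ s⁻².
N = √(1.3152 × 10⁻³) = 0.036266 rad s⁻¹, so T = 2π/N = 173.25 s ≈ 173 s.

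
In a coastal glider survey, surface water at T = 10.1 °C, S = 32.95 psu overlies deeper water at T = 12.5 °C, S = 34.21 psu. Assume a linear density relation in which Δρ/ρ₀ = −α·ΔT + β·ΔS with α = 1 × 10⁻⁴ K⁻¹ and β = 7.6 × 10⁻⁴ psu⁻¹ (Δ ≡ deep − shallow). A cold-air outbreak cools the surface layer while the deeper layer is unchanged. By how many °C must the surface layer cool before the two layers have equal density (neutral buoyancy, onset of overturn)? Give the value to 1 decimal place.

Neutral buoyancy requires Δρ = 0, i.e. −α(T_deep − T_surf′) + β(S_deep − S_surf) = 0.
T_surf′ = T_deep − (β/α)·ΔS = 12.5 − (7.6 × 10⁻⁴/1 × 10⁻⁴)·(+1.26) = 2.924 °C.
Cooling required: 10.1 − (2.924) = 7.176 °C.

7.2 °C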